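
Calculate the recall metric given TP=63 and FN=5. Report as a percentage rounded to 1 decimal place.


Recall = TP / (TP + FN) * 100
= 63 / (63 + 5)
= 63 / 68
= 0.9265
= 92.6%

92.6


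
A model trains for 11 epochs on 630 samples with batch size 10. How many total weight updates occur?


Iterations per epoch = 630 / 10 = 63
Total updates = iterations_per_epoch * epochs
= 63 * 11
= 693

693


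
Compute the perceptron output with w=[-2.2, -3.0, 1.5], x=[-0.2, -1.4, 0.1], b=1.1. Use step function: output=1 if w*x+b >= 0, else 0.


z = w . x + b
= -2.2*-0.2 + -3.0*-1.4 + 1.5*0.1 + 1.1
= 0.44 + 4.2 + 0.15 + 1.1
= 4.79 + 1.1
= 5.89
Since z = 5.89 >= 0, output = 1

1


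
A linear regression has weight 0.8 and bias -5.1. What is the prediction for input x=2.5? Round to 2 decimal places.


y = 0.8 * 2.5 + (-5.1)
= 2.0 + (-5.1)
= -3.10

-3.10


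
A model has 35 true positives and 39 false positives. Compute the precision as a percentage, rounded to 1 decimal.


Precision = TP / (TP + FP) * 100
= 35 / (35 + 39)
= 35 / 74
= 0.473
= 47.3%

47.3


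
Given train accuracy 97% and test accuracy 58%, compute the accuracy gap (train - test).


Gap = train_accuracy - test_accuracy
= 97 - 58
= 39%
This large gap strongly indicates overfitting.

39


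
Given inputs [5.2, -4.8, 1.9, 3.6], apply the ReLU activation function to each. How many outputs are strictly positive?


ReLU(x) = max(0, x) for each element:
ReLU(5.2) = 5.2
ReLU(-4.8) = 0
ReLU(1.9) = 1.9
ReLU(3.6) = 3.6
Active neurons (>0): 3

3


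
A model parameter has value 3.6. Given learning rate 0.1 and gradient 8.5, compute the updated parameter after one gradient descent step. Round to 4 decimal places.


w_new = w_old - lr * gradient
= 3.6 - 0.1 * 8.5
= 3.6 - (0.85)
= 2.7500

2.7500


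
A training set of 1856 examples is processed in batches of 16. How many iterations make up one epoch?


Iterations per epoch = dataset_size / batch_size
= 1856 / 16
= 116

116


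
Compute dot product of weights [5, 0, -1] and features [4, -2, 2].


Element-wise products:
5 * 4 = 20
0 * -2 = 0
-1 * 2 = -2
Sum = 20 + 0 + -2
= 18

18


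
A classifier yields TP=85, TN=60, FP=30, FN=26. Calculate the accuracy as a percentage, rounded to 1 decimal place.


Accuracy = (TP + TN) / (TP + TN + FP + FN) * 100
= (85 + 60) / (85 + 60 + 30 + 26)
= 145 / 201
= 0.7214
= 72.1%

72.1


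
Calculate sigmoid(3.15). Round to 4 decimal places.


sigmoid(z) = 1 / (1 + exp(-z))
exp(-(3.15)) = exp(-3.15) = 0.0429
1 + 0.0429 = 1.0429
1 / 1.0429 = 0.9589

0.9589


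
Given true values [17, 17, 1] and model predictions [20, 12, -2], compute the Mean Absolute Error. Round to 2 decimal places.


Absolute errors: [3, 5, 3]
Sum of absolute errors = 11
MAE = 11 / 3 = 3.67

3.67


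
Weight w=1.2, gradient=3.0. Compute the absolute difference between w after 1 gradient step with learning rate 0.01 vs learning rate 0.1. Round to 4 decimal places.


With lr=0.01: w_new = 1.2 - 0.01 * 3.0 = 1.17
With lr=0.1: w_new = 1.2 - 0.1 * 3.0 = 0.9
Absolute difference = |1.17 - 0.9|
= 0.2700

0.2700


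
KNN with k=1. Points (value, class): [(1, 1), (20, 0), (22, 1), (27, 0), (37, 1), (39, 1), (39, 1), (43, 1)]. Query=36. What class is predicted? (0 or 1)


Distances from query 36:
Point 37 (class 1): distance = 1
K=1 nearest neighbors: classes = [1]
Votes for class 1: 1 / 1
Majority vote => class 1

1


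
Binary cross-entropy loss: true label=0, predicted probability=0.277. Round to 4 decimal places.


For y=0: Loss = -log(1-p)
= -log(1 - 0.277)
= -log(0.723)
= -(-0.3243)
= 0.3243

0.3243


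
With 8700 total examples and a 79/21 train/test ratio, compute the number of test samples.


Train samples = 8700 * 79% = 6873
Test samples = 8700 - 6873
= 1827

1827


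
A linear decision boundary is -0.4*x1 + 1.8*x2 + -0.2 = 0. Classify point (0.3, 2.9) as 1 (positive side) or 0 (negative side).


Compute -0.4 * 0.3 + 1.8 * 2.9 + -0.2
= -0.12 + 5.22 + -0.2
= 4.9
Since 4.9 >= 0, the point is on the positive side.

1


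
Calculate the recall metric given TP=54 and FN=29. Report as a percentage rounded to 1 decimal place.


Recall = TP / (TP + FN) * 100
= 54 / (54 + 29)
= 54 / 83
= 0.6506
= 65.1%

65.1


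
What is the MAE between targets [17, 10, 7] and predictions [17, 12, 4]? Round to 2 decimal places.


Absolute errors: [0, 2, 3]
Sum of absolute errors = 5
MAE = 5 / 3 = 1.67

1.67


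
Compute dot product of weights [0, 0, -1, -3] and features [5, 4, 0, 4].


Element-wise products:
0 * 5 = 0
0 * 4 = 0
-1 * 0 = 0
-3 * 4 = -12
Sum = 0 + 0 + 0 + -12
= -12

-12


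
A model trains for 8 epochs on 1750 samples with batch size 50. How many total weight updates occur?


Iterations per epoch = 1750 / 50 = 35
Total updates = iterations_per_epoch * epochs
= 35 * 8
= 280

280


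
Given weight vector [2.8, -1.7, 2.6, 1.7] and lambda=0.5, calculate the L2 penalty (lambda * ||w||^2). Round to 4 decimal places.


Squaring each weight:
2.8^2 = 7.84
(-1.7)^2 = 2.89
2.6^2 = 6.76
1.7^2 = 2.89
Sum of squares = 20.38
Penalty = 0.5 * 20.38 = 10.1900

10.1900


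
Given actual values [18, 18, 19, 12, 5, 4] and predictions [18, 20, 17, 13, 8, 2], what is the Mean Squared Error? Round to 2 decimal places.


Differences: [0, -2, 2, -1, -3, 2]
Squared errors: [0, 4, 4, 1, 9, 4]
Sum of squared errors = 22
MSE = 22 / 6 = 3.67

3.67


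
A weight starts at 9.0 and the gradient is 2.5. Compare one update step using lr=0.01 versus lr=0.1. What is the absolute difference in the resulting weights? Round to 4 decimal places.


With lr=0.01: w_new = 9.0 - 0.01 * 2.5 = 8.975
With lr=0.1: w_new = 9.0 - 0.1 * 2.5 = 8.75
Absolute difference = |8.975 - 8.75|
= 0.2250

0.2250


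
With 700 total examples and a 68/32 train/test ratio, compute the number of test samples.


Train samples = 700 * 68% = 476
Test samples = 700 - 476
= 224

224


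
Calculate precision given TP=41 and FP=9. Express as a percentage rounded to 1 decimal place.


Precision = TP / (TP + FP) * 100
= 41 / (41 + 9)
= 41 / 50
= 0.82
= 82.0%

82.0


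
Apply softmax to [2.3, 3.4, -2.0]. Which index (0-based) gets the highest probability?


Softmax is a monotonic transformation, so it preserves the argmax.
We need to find the index of the maximum logit.
Index 0: 2.3
Index 1: 3.4
Index 2: -2.0
Maximum logit = 3.4 at index 1

1


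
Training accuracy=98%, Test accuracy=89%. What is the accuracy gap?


Gap = train_accuracy - test_accuracy
= 98 - 89
= 9%
This moderate gap may indicate mild overfitting.

9


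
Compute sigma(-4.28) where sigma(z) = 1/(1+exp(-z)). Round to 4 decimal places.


sigmoid(z) = 1 / (1 + exp(-z))
exp(-(-4.28)) = exp(4.28) = 72.2404
1 + 72.2404 = 73.2404
1 / 73.2404 = 0.0137

0.0137


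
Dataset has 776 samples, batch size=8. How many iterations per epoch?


Iterations per epoch = dataset_size / batch_size
= 776 / 8
= 97

97


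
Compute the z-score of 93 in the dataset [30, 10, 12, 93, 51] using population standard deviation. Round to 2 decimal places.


Mean = (30 + 10 + 12 + 93 + 51) / 5 = 39.2
Variance = sum((x_i - mean)^2) / n = 942.16
Std = sqrt(942.16) = 30.6946
Z = (x - mean) / std
= (93 - 39.2) / 30.6946
= 53.8 / 30.6946
= 1.75

1.75


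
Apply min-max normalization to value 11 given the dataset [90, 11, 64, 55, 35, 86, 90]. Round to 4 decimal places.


Min = 11, Max = 90
Range = 90 - 11 = 79
Scaled = (x - min) / (max - min)
= (11 - 11) / 79
= 0 / 79
= 0.0000

0.0000


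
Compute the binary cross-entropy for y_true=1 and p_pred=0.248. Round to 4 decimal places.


For y=1: Loss = -log(p)
= -log(0.248)
= -(-1.3943)
= 1.3943

1.3943


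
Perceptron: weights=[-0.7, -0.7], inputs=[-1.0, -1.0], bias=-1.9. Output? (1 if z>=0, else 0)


z = w . x + b
= -0.7*-1.0 + -0.7*-1.0 + -1.9
= 0.7 + 0.7 + -1.9
= 1.4 + -1.9
= -0.5
Since z = -0.5 < 0, output = 0

0


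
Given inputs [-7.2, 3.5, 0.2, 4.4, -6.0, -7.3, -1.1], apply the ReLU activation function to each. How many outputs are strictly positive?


ReLU(x) = max(0, x) for each element:
ReLU(-7.2) = 0
ReLU(3.5) = 3.5
ReLU(0.2) = 0.2
ReLU(4.4) = 4.4
ReLU(-6.0) = 0
ReLU(-7.3) = 0
ReLU(-1.1) = 0
Active neurons (>0): 3

3


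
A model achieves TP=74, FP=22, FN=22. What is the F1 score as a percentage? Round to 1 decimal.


Precision = TP / (TP + FP) = 74 / 96 = 0.7708
Recall = TP / (TP + FN) = 74 / 96 = 0.7708
F1 = 2 * P * R / (P + R)
= 2 * 0.7708 * 0.7708 / (0.7708 + 0.7708)
= 1.1884 / 1.5417
= 0.7708
As percentage: 77.1%

77.1


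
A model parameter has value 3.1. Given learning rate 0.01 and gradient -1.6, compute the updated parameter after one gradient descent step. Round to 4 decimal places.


w_new = w_old - lr * gradient
= 3.1 - 0.01 * -1.6
= 3.1 - (-0.016)
= 3.1160

3.1160


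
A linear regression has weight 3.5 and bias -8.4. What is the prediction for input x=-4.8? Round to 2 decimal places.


y = 3.5 * -4.8 + (-8.4)
= -16.8 + (-8.4)
= -25.20

-25.20


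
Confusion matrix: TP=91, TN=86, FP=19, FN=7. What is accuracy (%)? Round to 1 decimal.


Accuracy = (TP + TN) / (TP + TN + FP + FN) * 100
= (91 + 86) / (91 + 86 + 19 + 7)
= 177 / 203
= 0.8719
= 87.2%

87.2


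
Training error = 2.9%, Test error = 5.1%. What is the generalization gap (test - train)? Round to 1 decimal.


Generalization gap = test_error - train_error
= 5.1 - 2.9
= 2.2%
A moderate gap.

2.2


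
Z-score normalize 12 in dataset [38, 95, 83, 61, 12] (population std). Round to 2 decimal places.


Mean = (38 + 95 + 83 + 61 + 12) / 5 = 57.8
Variance = sum((x_i - mean)^2) / n = 903.76
Std = sqrt(903.76) = 30.0626
Z = (x - mean) / std
= (12 - 57.8) / 30.0626
= -45.8 / 30.0626
= -1.52

-1.52


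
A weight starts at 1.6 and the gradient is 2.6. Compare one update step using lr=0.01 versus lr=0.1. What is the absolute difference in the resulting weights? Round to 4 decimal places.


With lr=0.01: w_new = 1.6 - 0.01 * 2.6 = 1.574
With lr=0.1: w_new = 1.6 - 0.1 * 2.6 = 1.34
Absolute difference = |1.574 - 1.34|
= 0.2340

0.2340


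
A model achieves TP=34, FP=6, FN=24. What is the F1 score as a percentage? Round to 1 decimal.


Precision = TP / (TP + FP) = 34 / 40 = 0.85
Recall = TP / (TP + FN) = 34 / 58 = 0.5862
F1 = 2 * P * R / (P + R)
= 2 * 0.85 * 0.5862 / (0.85 + 0.5862)
= 0.9966 / 1.4362
= 0.6939
As percentage: 69.4%

69.4


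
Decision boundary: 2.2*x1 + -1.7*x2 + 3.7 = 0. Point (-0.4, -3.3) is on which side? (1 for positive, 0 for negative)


Compute 2.2 * -0.4 + -1.7 * -3.3 + 3.7
= -0.88 + 5.61 + 3.7
= 8.43
Since 8.43 >= 0, the point is on the positive side.

1


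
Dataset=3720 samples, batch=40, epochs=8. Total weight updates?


Iterations per epoch = 3720 / 40 = 93
Total updates = iterations_per_epoch * epochs
= 93 * 8
= 744

744


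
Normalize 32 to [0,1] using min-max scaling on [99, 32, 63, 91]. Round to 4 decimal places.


Min = 32, Max = 99
Range = 99 - 32 = 67
Scaled = (x - min) / (max - min)
= (32 - 32) / 67
= 0 / 67
= 0.0000

0.0000


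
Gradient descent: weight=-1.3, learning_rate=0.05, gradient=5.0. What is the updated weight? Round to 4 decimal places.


w_new = w_old - lr * gradient
= -1.3 - 0.05 * 5.0
= -1.3 - (0.25)
= -1.5500

-1.5500


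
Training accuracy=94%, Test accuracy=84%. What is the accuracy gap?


Gap = train_accuracy - test_accuracy
= 94 - 84
= 10%
This moderate gap may indicate mild overfitting.

10


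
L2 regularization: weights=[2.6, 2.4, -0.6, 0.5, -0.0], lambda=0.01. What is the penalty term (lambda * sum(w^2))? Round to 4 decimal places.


Squaring each weight:
2.6^2 = 6.76
2.4^2 = 5.76
(-0.6)^2 = 0.36
0.5^2 = 0.25
(-0.0)^2 = 0.0
Sum of squares = 13.13
Penalty = 0.01 * 13.13 = 0.1313

0.1313


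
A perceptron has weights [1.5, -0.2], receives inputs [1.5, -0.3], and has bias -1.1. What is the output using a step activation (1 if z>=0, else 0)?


z = w . x + b
= 1.5*1.5 + -0.2*-0.3 + -1.1
= 2.25 + 0.06 + -1.1
= 2.31 + -1.1
= 1.21
Since z = 1.21 >= 0, output = 1

1


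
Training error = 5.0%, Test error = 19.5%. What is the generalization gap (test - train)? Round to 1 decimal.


Generalization gap = test_error - train_error
= 19.5 - 5.0
= 14.5%
A large gap suggests overfitting.

14.5


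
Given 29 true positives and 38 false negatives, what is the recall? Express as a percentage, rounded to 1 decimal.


Recall = TP / (TP + FN) * 100
= 29 / (29 + 38)
= 29 / 67
= 0.4328
= 43.3%

43.3


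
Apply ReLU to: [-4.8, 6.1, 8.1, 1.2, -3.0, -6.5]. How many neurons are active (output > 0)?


ReLU(x) = max(0, x) for each element:
ReLU(-4.8) = 0
ReLU(6.1) = 6.1
ReLU(8.1) = 8.1
ReLU(1.2) = 1.2
ReLU(-3.0) = 0
ReLU(-6.5) = 0
Active neurons (>0): 3

3


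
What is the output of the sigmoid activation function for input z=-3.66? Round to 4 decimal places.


sigmoid(z) = 1 / (1 + exp(-z))
exp(-(-3.66)) = exp(3.66) = 38.8613
1 + 38.8613 = 39.8613
1 / 39.8613 = 0.0251

0.0251


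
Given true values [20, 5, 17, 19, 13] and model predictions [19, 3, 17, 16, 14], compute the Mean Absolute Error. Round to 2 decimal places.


Absolute errors: [1, 2, 0, 3, 1]
Sum of absolute errors = 7
MAE = 7 / 5 = 1.40

1.40


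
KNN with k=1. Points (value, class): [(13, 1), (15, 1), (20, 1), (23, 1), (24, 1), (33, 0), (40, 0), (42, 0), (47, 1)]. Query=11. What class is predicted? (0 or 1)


Distances from query 11:
Point 13 (class 1): distance = 2
K=1 nearest neighbors: classes = [1]
Votes for class 1: 1 / 1
Majority vote => class 1

1


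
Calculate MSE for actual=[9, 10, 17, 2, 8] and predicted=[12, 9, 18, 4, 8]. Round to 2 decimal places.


Differences: [-3, 1, -1, -2, 0]
Squared errors: [9, 1, 1, 4, 0]
Sum of squared errors = 15
MSE = 15 / 5 = 3.00

3.00


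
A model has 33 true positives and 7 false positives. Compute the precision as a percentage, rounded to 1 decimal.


Precision = TP / (TP + FP) * 100
= 33 / (33 + 7)
= 33 / 40
= 0.825
= 82.5%

82.5


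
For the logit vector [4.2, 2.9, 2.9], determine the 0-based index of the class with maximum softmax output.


Softmax is a monotonic transformation, so it preserves the argmax.
We need to find the index of the maximum logit.
Index 0: 4.2
Index 1: 2.9
Index 2: 2.9
Maximum logit = 4.2 at index 0

0


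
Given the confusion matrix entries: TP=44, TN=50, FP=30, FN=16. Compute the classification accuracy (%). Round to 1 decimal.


Accuracy = (TP + TN) / (TP + TN + FP + FN) * 100
= (44 + 50) / (44 + 50 + 30 + 16)
= 94 / 140
= 0.6714
= 67.1%

67.1


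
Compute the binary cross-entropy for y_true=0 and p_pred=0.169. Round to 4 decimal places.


For y=0: Loss = -log(1-p)
= -log(1 - 0.169)
= -log(0.831)
= -(-0.1851)
= 0.1851

0.1851


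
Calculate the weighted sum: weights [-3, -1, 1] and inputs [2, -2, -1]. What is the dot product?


Element-wise products:
-3 * 2 = -6
-1 * -2 = 2
1 * -1 = -1
Sum = -6 + 2 + -1
= -5

-5


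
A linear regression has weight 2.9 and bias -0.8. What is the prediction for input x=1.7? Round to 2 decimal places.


y = 2.9 * 1.7 + (-0.8)
= 4.93 + (-0.8)
= 4.13

4.13


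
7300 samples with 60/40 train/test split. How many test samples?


Train samples = 7300 * 60% = 4380
Test samples = 7300 - 4380
= 2920

2920


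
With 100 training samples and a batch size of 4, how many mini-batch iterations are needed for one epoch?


Iterations per epoch = dataset_size / batch_size
= 100 / 4
= 25

25


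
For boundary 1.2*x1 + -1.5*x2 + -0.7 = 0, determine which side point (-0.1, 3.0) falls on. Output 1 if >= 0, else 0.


Compute 1.2 * -0.1 + -1.5 * 3.0 + -0.7
= -0.12 + -4.5 + -0.7
= -5.32
Since -5.32 < 0, the point is on the negative side.

0


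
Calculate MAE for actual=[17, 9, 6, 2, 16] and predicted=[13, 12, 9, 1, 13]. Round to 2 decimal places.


Absolute errors: [4, 3, 3, 1, 3]
Sum of absolute errors = 14
MAE = 14 / 5 = 2.80

2.80


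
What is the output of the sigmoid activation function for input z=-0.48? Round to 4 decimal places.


sigmoid(z) = 1 / (1 + exp(-z))
exp(-(-0.48)) = exp(0.48) = 1.6161
1 + 1.6161 = 2.6161
1 / 2.6161 = 0.3823

0.3823


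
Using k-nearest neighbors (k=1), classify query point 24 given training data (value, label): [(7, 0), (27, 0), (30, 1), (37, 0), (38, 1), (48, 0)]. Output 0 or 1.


Distances from query 24:
Point 27 (class 0): distance = 3
K=1 nearest neighbors: classes = [0]
Votes for class 1: 0 / 1
Majority vote => class 0

0


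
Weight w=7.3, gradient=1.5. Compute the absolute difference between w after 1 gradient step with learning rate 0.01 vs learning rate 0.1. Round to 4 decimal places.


With lr=0.01: w_new = 7.3 - 0.01 * 1.5 = 7.285
With lr=0.1: w_new = 7.3 - 0.1 * 1.5 = 7.15
Absolute difference = |7.285 - 7.15|
= 0.1350

0.1350


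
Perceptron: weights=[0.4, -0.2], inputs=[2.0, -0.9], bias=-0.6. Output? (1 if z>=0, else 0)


z = w . x + b
= 0.4*2.0 + -0.2*-0.9 + -0.6
= 0.8 + 0.18 + -0.6
= 0.98 + -0.6
= 0.38
Since z = 0.38 >= 0, output = 1

1


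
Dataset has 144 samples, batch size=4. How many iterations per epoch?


Iterations per epoch = dataset_size / batch_size
= 144 / 4
= 36

36


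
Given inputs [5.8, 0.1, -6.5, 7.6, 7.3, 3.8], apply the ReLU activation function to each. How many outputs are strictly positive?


ReLU(x) = max(0, x) for each element:
ReLU(5.8) = 5.8
ReLU(0.1) = 0.1
ReLU(-6.5) = 0
ReLU(7.6) = 7.6
ReLU(7.3) = 7.3
ReLU(3.8) = 3.8
Active neurons (>0): 5

5


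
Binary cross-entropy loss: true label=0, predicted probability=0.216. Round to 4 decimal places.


For y=0: Loss = -log(1-p)
= -log(1 - 0.216)
= -log(0.784)
= -(-0.2433)
= 0.2433

0.2433


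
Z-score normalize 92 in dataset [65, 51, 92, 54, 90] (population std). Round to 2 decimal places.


Mean = (65 + 51 + 92 + 54 + 90) / 5 = 70.4
Variance = sum((x_i - mean)^2) / n = 305.04
Std = sqrt(305.04) = 17.4654
Z = (x - mean) / std
= (92 - 70.4) / 17.4654
= 21.6 / 17.4654
= 1.24

1.24


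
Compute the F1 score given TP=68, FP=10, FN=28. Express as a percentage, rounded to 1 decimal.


Precision = TP / (TP + FP) = 68 / 78 = 0.8718
Recall = TP / (TP + FN) = 68 / 96 = 0.7083
F1 = 2 * P * R / (P + R)
= 2 * 0.8718 * 0.7083 / (0.8718 + 0.7083)
= 1.235 / 1.5801
= 0.7816
As percentage: 78.2%

78.2


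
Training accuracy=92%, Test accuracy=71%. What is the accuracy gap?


Gap = train_accuracy - test_accuracy
= 92 - 71
= 21%
This large gap strongly indicates overfitting.

21


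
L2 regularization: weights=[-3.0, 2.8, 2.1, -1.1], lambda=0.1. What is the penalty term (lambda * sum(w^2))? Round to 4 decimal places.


Squaring each weight:
(-3.0)^2 = 9.0
2.8^2 = 7.84
2.1^2 = 4.41
(-1.1)^2 = 1.21
Sum of squares = 22.46
Penalty = 0.1 * 22.46 = 2.2460

2.2460


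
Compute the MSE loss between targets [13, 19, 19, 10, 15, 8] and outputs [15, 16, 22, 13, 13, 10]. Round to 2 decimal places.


Differences: [-2, 3, -3, -3, 2, -2]
Squared errors: [4, 9, 9, 9, 4, 4]
Sum of squared errors = 39
MSE = 39 / 6 = 6.50

6.50


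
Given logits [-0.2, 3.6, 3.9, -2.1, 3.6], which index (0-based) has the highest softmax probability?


Softmax is a monotonic transformation, so it preserves the argmax.
We need to find the index of the maximum logit.
Index 0: -0.2
Index 1: 3.6
Index 2: 3.9
Index 3: -2.1
Index 4: 3.6
Maximum logit = 3.9 at index 2

2


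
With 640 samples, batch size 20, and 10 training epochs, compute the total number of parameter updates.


Iterations per epoch = 640 / 20 = 32
Total updates = iterations_per_epoch * epochs
= 32 * 10
= 320

320


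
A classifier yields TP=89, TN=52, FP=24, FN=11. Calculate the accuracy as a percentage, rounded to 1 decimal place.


Accuracy = (TP + TN) / (TP + TN + FP + FN) * 100
= (89 + 52) / (89 + 52 + 24 + 11)
= 141 / 176
= 0.8011
= 80.1%

80.1


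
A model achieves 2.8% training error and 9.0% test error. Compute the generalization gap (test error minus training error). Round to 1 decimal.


Generalization gap = test_error - train_error
= 9.0 - 2.8
= 6.2%
A moderate gap.

6.2


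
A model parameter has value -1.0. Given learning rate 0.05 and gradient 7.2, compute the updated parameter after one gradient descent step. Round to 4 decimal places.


w_new = w_old - lr * gradient
= -1.0 - 0.05 * 7.2
= -1.0 - (0.36)
= -1.3600

-1.3600


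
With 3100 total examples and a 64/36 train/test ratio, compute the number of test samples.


Train samples = 3100 * 64% = 1984
Test samples = 3100 - 1984
= 1116

1116


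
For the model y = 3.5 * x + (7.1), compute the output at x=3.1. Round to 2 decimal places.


y = 3.5 * 3.1 + (7.1)
= 10.85 + (7.1)
= 17.95

17.95


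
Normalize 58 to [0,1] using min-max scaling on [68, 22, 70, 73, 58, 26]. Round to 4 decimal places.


Min = 22, Max = 73
Range = 73 - 22 = 51
Scaled = (x - min) / (max - min)
= (58 - 22) / 51
= 36 / 51
= 0.7059

0.7059


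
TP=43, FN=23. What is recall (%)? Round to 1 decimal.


Recall = TP / (TP + FN) * 100
= 43 / (43 + 23)
= 43 / 66
= 0.6515
= 65.2%

65.2


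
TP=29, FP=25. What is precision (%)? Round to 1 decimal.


Precision = TP / (TP + FP) * 100
= 29 / (29 + 25)
= 29 / 54
= 0.537
= 53.7%

53.7


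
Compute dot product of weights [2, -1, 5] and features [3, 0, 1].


Element-wise products:
2 * 3 = 6
-1 * 0 = 0
5 * 1 = 5
Sum = 6 + 0 + 5
= 11

11


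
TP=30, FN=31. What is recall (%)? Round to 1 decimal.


Recall = TP / (TP + FN) * 100
= 30 / (30 + 31)
= 30 / 61
= 0.4918
= 49.2%

49.2


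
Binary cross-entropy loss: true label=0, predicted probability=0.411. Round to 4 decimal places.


For y=0: Loss = -log(1-p)
= -log(1 - 0.411)
= -log(0.589)
= -(-0.5293)
= 0.5293

0.5293


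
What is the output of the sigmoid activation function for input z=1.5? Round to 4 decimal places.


sigmoid(z) = 1 / (1 + exp(-z))
exp(-(1.5)) = exp(-1.5) = 0.2231
1 + 0.2231 = 1.2231
1 / 1.2231 = 0.8176

0.8176


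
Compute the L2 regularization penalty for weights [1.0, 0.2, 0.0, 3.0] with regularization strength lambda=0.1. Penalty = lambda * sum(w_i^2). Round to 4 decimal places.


Squaring each weight:
1.0^2 = 1.0
0.2^2 = 0.04
0.0^2 = 0.0
3.0^2 = 9.0
Sum of squares = 10.04
Penalty = 0.1 * 10.04 = 1.0040

1.0040


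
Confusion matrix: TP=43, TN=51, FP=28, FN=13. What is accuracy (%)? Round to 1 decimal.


Accuracy = (TP + TN) / (TP + TN + FP + FN) * 100
= (43 + 51) / (43 + 51 + 28 + 13)
= 94 / 135
= 0.6963
= 69.6%

69.6


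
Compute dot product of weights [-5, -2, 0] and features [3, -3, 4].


Element-wise products:
-5 * 3 = -15
-2 * -3 = 6
0 * 4 = 0
Sum = -15 + 6 + 0
= -9

-9


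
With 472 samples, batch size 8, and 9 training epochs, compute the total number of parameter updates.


Iterations per epoch = 472 / 8 = 59
Total updates = iterations_per_epoch * epochs
= 59 * 9
= 531

531


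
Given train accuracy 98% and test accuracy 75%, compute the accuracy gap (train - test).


Gap = train_accuracy - test_accuracy
= 98 - 75
= 23%
This large gap strongly indicates overfitting.

23


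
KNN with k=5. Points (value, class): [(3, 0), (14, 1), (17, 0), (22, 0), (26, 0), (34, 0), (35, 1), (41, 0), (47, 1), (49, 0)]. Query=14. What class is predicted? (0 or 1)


Distances from query 14:
Point 14 (class 1): distance = 0
Point 17 (class 0): distance = 3
Point 22 (class 0): distance = 8
Point 3 (class 0): distance = 11
Point 26 (class 0): distance = 12
K=5 nearest neighbors: classes = [1, 0, 0, 0, 0]
Votes for class 1: 1 / 5
Majority vote => class 0

0


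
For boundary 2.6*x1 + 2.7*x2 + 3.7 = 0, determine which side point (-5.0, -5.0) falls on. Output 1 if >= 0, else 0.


Compute 2.6 * -5.0 + 2.7 * -5.0 + 3.7
= -13.0 + -13.5 + 3.7
= -22.8
Since -22.8 < 0, the point is on the negative side.

0


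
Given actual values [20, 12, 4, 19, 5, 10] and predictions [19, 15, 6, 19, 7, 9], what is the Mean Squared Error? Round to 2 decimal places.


Differences: [1, -3, -2, 0, -2, 1]
Squared errors: [1, 9, 4, 0, 4, 1]
Sum of squared errors = 19
MSE = 19 / 6 = 3.17

3.17


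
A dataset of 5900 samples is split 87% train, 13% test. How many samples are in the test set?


Train samples = 5900 * 87% = 5133
Test samples = 5900 - 5133
= 767

767


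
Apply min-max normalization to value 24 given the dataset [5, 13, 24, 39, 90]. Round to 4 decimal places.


Min = 5, Max = 90
Range = 90 - 5 = 85
Scaled = (x - min) / (max - min)
= (24 - 5) / 85
= 19 / 85
= 0.2235

0.2235


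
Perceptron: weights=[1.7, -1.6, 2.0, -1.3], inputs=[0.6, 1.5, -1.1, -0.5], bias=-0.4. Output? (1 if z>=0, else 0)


z = w . x + b
= 1.7*0.6 + -1.6*1.5 + 2.0*-1.1 + -1.3*-0.5 + -0.4
= 1.02 + -2.4 + -2.2 + 0.65 + -0.4
= -2.93 + -0.4
= -3.33
Since z = -3.33 < 0, output = 0

0


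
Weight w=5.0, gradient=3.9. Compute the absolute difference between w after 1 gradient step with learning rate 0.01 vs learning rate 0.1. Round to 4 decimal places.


With lr=0.01: w_new = 5.0 - 0.01 * 3.9 = 4.961
With lr=0.1: w_new = 5.0 - 0.1 * 3.9 = 4.61
Absolute difference = |4.961 - 4.61|
= 0.3510

0.3510


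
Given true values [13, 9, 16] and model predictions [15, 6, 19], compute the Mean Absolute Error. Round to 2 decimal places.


Absolute errors: [2, 3, 3]
Sum of absolute errors = 8
MAE = 8 / 3 = 2.67

2.67


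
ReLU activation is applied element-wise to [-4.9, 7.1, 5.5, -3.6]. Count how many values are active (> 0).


ReLU(x) = max(0, x) for each element:
ReLU(-4.9) = 0
ReLU(7.1) = 7.1
ReLU(5.5) = 5.5
ReLU(-3.6) = 0
Active neurons (>0): 2

2


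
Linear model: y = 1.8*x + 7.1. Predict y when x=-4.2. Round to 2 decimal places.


y = 1.8 * -4.2 + (7.1)
= -7.56 + (7.1)
= -0.46

-0.46


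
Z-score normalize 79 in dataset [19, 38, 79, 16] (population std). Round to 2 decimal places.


Mean = (19 + 38 + 79 + 16) / 4 = 38.0
Variance = sum((x_i - mean)^2) / n = 631.5
Std = sqrt(631.5) = 25.1297
Z = (x - mean) / std
= (79 - 38.0) / 25.1297
= 41.0 / 25.1297
= 1.63

1.63


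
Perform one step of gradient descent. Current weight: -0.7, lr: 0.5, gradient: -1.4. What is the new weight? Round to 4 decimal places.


w_new = w_old - lr * gradient
= -0.7 - 0.5 * -1.4
= -0.7 - (-0.7)
= 0.0000

0.0000


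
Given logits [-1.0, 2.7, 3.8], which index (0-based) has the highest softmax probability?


Softmax is a monotonic transformation, so it preserves the argmax.
We need to find the index of the maximum logit.
Index 0: -1.0
Index 1: 2.7
Index 2: 3.8
Maximum logit = 3.8 at index 2

2


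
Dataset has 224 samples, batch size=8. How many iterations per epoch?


Iterations per epoch = dataset_size / batch_size
= 224 / 8
= 28

28


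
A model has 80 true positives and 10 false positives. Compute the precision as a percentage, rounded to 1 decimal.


Precision = TP / (TP + FP) * 100
= 80 / (80 + 10)
= 80 / 90
= 0.8889
= 88.9%

88.9


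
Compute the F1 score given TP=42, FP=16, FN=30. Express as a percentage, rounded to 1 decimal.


Precision = TP / (TP + FP) = 42 / 58 = 0.7241
Recall = TP / (TP + FN) = 42 / 72 = 0.5833
F1 = 2 * P * R / (P + R)
= 2 * 0.7241 * 0.5833 / (0.7241 + 0.5833)
= 0.8448 / 1.3075
= 0.6462
As percentage: 64.6%

64.6


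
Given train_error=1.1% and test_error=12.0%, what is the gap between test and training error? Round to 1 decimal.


Generalization gap = test_error - train_error
= 12.0 - 1.1
= 10.9%
A large gap suggests overfitting.

10.9


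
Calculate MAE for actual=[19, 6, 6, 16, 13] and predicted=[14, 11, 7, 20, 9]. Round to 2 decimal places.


Absolute errors: [5, 5, 1, 4, 4]
Sum of absolute errors = 19
MAE = 19 / 5 = 3.80

3.80


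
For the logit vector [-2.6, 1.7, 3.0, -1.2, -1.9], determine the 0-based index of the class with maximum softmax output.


Softmax is a monotonic transformation, so it preserves the argmax.
We need to find the index of the maximum logit.
Index 0: -2.6
Index 1: 1.7
Index 2: 3.0
Index 3: -1.2
Index 4: -1.9
Maximum logit = 3.0 at index 2

2


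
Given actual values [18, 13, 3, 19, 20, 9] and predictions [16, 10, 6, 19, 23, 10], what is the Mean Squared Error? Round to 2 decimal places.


Differences: [2, 3, -3, 0, -3, -1]
Squared errors: [4, 9, 9, 0, 9, 1]
Sum of squared errors = 32
MSE = 32 / 6 = 5.33

5.33


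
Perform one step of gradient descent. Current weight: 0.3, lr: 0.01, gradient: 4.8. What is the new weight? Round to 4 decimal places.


w_new = w_old - lr * gradient
= 0.3 - 0.01 * 4.8
= 0.3 - (0.048)
= 0.2520

0.2520


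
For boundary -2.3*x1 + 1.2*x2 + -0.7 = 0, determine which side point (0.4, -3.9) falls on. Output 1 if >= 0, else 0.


Compute -2.3 * 0.4 + 1.2 * -3.9 + -0.7
= -0.92 + -4.68 + -0.7
= -6.3
Since -6.3 < 0, the point is on the negative side.

0


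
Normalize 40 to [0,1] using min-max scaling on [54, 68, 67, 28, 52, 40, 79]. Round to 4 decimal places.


Min = 28, Max = 79
Range = 79 - 28 = 51
Scaled = (x - min) / (max - min)
= (40 - 28) / 51
= 12 / 51
= 0.2353

0.2353


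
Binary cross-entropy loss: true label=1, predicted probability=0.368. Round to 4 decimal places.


For y=1: Loss = -log(p)
= -log(0.368)
= -(-0.9997)
= 0.9997

0.9997


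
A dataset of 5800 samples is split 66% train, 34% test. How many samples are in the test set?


Train samples = 5800 * 66% = 3828
Test samples = 5800 - 3828
= 1972

1972


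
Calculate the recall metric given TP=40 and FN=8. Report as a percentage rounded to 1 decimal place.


Recall = TP / (TP + FN) * 100
= 40 / (40 + 8)
= 40 / 48
= 0.8333
= 83.3%

83.3


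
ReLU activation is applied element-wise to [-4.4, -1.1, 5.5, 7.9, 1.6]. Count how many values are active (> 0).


ReLU(x) = max(0, x) for each element:
ReLU(-4.4) = 0
ReLU(-1.1) = 0
ReLU(5.5) = 5.5
ReLU(7.9) = 7.9
ReLU(1.6) = 1.6
Active neurons (>0): 3

3


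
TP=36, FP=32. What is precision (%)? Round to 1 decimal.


Precision = TP / (TP + FP) * 100
= 36 / (36 + 32)
= 36 / 68
= 0.5294
= 52.9%

52.9


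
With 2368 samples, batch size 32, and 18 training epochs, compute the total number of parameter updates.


Iterations per epoch = 2368 / 32 = 74
Total updates = iterations_per_epoch * epochs
= 74 * 18
= 1332

1332


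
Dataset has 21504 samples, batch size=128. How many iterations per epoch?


Iterations per epoch = dataset_size / batch_size
= 21504 / 128
= 168

168


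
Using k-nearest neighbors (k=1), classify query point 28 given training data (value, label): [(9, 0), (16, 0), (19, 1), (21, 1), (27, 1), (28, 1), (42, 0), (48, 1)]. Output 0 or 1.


Distances from query 28:
Point 28 (class 1): distance = 0
K=1 nearest neighbors: classes = [1]
Votes for class 1: 1 / 1
Majority vote => class 1

1


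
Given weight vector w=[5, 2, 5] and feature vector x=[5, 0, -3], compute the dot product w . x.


Element-wise products:
5 * 5 = 25
2 * 0 = 0
5 * -3 = -15
Sum = 25 + 0 + -15
= 10

10


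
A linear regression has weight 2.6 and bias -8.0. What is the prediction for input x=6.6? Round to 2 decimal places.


y = 2.6 * 6.6 + (-8.0)
= 17.16 + (-8.0)
= 9.16

9.16


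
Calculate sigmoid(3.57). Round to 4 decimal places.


sigmoid(z) = 1 / (1 + exp(-z))
exp(-(3.57)) = exp(-3.57) = 0.0282
1 + 0.0282 = 1.0282
1 / 1.0282 = 0.9726

0.9726


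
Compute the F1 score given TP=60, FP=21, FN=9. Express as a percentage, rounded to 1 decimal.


Precision = TP / (TP + FP) = 60 / 81 = 0.7407
Recall = TP / (TP + FN) = 60 / 69 = 0.8696
F1 = 2 * P * R / (P + R)
= 2 * 0.7407 * 0.8696 / (0.7407 + 0.8696)
= 1.2882 / 1.6103
= 0.8
As percentage: 80.0%

80.0


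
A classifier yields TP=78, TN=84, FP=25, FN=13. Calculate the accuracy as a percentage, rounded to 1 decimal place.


Accuracy = (TP + TN) / (TP + TN + FP + FN) * 100
= (78 + 84) / (78 + 84 + 25 + 13)
= 162 / 200
= 0.81
= 81.0%

81.0


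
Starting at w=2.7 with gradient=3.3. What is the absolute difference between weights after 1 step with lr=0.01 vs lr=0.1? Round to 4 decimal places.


With lr=0.01: w_new = 2.7 - 0.01 * 3.3 = 2.667
With lr=0.1: w_new = 2.7 - 0.1 * 3.3 = 2.37
Absolute difference = |2.667 - 2.37|
= 0.2970

0.2970


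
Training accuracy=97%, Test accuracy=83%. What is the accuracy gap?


Gap = train_accuracy - test_accuracy
= 97 - 83
= 14%
This gap suggests the model is overfitting.

14


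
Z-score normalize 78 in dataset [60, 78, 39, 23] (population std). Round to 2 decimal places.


Mean = (60 + 78 + 39 + 23) / 4 = 50.0
Variance = sum((x_i - mean)^2) / n = 433.5
Std = sqrt(433.5) = 20.8207
Z = (x - mean) / std
= (78 - 50.0) / 20.8207
= 28.0 / 20.8207
= 1.34

1.34


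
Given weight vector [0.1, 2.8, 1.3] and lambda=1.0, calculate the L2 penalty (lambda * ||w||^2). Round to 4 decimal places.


Squaring each weight:
0.1^2 = 0.01
2.8^2 = 7.84
1.3^2 = 1.69
Sum of squares = 9.54
Penalty = 1.0 * 9.54 = 9.5400

9.5400


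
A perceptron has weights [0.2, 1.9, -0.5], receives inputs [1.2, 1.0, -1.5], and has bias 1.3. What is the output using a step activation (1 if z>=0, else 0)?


z = w . x + b
= 0.2*1.2 + 1.9*1.0 + -0.5*-1.5 + 1.3
= 0.24 + 1.9 + 0.75 + 1.3
= 2.89 + 1.3
= 4.19
Since z = 4.19 >= 0, output = 1

1


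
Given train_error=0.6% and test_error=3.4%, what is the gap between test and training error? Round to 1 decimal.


Generalization gap = test_error - train_error
= 3.4 - 0.6
= 2.8%
A moderate gap.

2.8


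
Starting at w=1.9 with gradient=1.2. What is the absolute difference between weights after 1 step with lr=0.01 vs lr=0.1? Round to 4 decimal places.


With lr=0.01: w_new = 1.9 - 0.01 * 1.2 = 1.888
With lr=0.1: w_new = 1.9 - 0.1 * 1.2 = 1.78
Absolute difference = |1.888 - 1.78|
= 0.1080

0.1080


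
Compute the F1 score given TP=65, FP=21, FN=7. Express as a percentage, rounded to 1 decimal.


Precision = TP / (TP + FP) = 65 / 86 = 0.7558
Recall = TP / (TP + FN) = 65 / 72 = 0.9028
F1 = 2 * P * R / (P + R)
= 2 * 0.7558 * 0.9028 / (0.7558 + 0.9028)
= 1.3647 / 1.6586
= 0.8228
As percentage: 82.3%

82.3


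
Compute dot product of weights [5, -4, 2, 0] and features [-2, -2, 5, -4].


Element-wise products:
5 * -2 = -10
-4 * -2 = 8
2 * 5 = 10
0 * -4 = 0
Sum = -10 + 8 + 10 + 0
= 8

8


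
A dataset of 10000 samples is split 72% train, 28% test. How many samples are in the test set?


Train samples = 10000 * 72% = 7200
Test samples = 10000 - 7200
= 2800

2800


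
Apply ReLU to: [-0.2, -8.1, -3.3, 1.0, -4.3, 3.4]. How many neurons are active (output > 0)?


ReLU(x) = max(0, x) for each element:
ReLU(-0.2) = 0
ReLU(-8.1) = 0
ReLU(-3.3) = 0
ReLU(1.0) = 1.0
ReLU(-4.3) = 0
ReLU(3.4) = 3.4
Active neurons (>0): 2

2


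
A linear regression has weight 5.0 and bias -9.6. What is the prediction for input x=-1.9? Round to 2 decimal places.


y = 5.0 * -1.9 + (-9.6)
= -9.5 + (-9.6)
= -19.10

-19.10


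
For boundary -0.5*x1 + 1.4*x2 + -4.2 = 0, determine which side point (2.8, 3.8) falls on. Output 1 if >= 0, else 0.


Compute -0.5 * 2.8 + 1.4 * 3.8 + -4.2
= -1.4 + 5.32 + -4.2
= -0.28
Since -0.28 < 0, the point is on the negative side.

0


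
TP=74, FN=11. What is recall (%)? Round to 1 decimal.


Recall = TP / (TP + FN) * 100
= 74 / (74 + 11)
= 74 / 85
= 0.8706
= 87.1%

87.1


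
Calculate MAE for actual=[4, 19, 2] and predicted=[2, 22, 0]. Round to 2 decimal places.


Absolute errors: [2, 3, 2]
Sum of absolute errors = 7
MAE = 7 / 3 = 2.33

2.33


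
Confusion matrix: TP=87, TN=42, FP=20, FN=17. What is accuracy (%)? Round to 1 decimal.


Accuracy = (TP + TN) / (TP + TN + FP + FN) * 100
= (87 + 42) / (87 + 42 + 20 + 17)
= 129 / 166
= 0.7771
= 77.7%

77.7


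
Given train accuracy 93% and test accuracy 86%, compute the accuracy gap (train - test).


Gap = train_accuracy - test_accuracy
= 93 - 86
= 7%
This moderate gap may indicate mild overfitting.

7


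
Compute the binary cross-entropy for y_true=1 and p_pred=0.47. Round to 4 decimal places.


For y=1: Loss = -log(p)
= -log(0.47)
= -(-0.755)
= 0.7550

0.7550


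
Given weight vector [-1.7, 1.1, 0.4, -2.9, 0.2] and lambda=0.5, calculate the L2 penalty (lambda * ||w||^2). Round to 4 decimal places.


Squaring each weight:
(-1.7)^2 = 2.89
1.1^2 = 1.21
0.4^2 = 0.16
(-2.9)^2 = 8.41
0.2^2 = 0.04
Sum of squares = 12.71
Penalty = 0.5 * 12.71 = 6.3550

6.3550


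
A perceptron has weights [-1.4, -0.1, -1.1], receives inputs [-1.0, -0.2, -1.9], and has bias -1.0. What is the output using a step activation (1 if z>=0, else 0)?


z = w . x + b
= -1.4*-1.0 + -0.1*-0.2 + -1.1*-1.9 + -1.0
= 1.4 + 0.02 + 2.09 + -1.0
= 3.51 + -1.0
= 2.51
Since z = 2.51 >= 0, output = 1

1


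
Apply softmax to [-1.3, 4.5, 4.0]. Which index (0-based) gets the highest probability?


Softmax is a monotonic transformation, so it preserves the argmax.
We need to find the index of the maximum logit.
Index 0: -1.3
Index 1: 4.5
Index 2: 4.0
Maximum logit = 4.5 at index 1

1


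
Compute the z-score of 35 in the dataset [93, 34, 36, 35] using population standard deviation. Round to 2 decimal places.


Mean = (93 + 34 + 36 + 35) / 4 = 49.5
Variance = sum((x_i - mean)^2) / n = 631.25
Std = sqrt(631.25) = 25.1247
Z = (x - mean) / std
= (35 - 49.5) / 25.1247
= -14.5 / 25.1247
= -0.58

-0.58


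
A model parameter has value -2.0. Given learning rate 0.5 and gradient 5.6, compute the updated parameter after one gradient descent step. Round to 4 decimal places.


w_new = w_old - lr * gradient
= -2.0 - 0.5 * 5.6
= -2.0 - (2.8)
= -4.8000

-4.8000


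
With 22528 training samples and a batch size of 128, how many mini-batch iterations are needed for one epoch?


Iterations per epoch = dataset_size / batch_size
= 22528 / 128
= 176

176


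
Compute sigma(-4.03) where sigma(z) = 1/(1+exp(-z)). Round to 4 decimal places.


sigmoid(z) = 1 / (1 + exp(-z))
exp(-(-4.03)) = exp(4.03) = 56.2609
1 + 56.2609 = 57.2609
1 / 57.2609 = 0.0175

0.0175


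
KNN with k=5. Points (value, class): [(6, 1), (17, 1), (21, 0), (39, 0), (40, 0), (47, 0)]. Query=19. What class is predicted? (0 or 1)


Distances from query 19:
Point 21 (class 0): distance = 2
Point 17 (class 1): distance = 2
Point 6 (class 1): distance = 13
Point 39 (class 0): distance = 20
Point 40 (class 0): distance = 21
K=5 nearest neighbors: classes = [0, 1, 1, 0, 0]
Votes for class 1: 2 / 5
Majority vote => class 0

0


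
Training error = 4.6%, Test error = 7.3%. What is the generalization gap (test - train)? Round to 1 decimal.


Generalization gap = test_error - train_error
= 7.3 - 4.6
= 2.7%
A moderate gap.

2.7


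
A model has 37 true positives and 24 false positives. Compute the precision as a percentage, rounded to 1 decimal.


Precision = TP / (TP + FP) * 100
= 37 / (37 + 24)
= 37 / 61
= 0.6066
= 60.7%

60.7


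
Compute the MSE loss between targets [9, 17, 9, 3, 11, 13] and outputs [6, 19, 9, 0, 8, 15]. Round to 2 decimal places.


Differences: [3, -2, 0, 3, 3, -2]
Squared errors: [9, 4, 0, 9, 9, 4]
Sum of squared errors = 35
MSE = 35 / 6 = 5.83

5.83


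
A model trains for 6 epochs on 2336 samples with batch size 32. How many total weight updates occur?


Iterations per epoch = 2336 / 32 = 73
Total updates = iterations_per_epoch * epochs
= 73 * 6
= 438

438


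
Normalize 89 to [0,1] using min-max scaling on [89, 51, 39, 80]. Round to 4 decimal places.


Min = 39, Max = 89
Range = 89 - 39 = 50
Scaled = (x - min) / (max - min)
= (89 - 39) / 50
= 50 / 50
= 1.0000

1.0000


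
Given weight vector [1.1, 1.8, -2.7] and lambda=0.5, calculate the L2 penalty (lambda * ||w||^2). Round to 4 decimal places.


Squaring each weight:
1.1^2 = 1.21
1.8^2 = 3.24
(-2.7)^2 = 7.29
Sum of squares = 11.74
Penalty = 0.5 * 11.74 = 5.8700

5.8700


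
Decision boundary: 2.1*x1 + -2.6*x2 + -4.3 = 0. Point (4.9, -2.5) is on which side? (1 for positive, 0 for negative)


Compute 2.1 * 4.9 + -2.6 * -2.5 + -4.3
= 10.29 + 6.5 + -4.3
= 12.49
Since 12.49 >= 0, the point is on the positive side.

1
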